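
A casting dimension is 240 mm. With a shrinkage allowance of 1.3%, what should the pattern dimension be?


Formula: L_pattern = L_casting * (1 + shrinkage_rate/100)
Shrinkage factor = 1 + 1.3/100 = 1.013
L_pattern = 240 mm * 1.013 = 243.1200 mm

Answer: 243.1200 mm


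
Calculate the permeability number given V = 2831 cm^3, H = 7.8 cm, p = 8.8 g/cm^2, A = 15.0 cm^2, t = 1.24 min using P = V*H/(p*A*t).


Formula: Permeability Number P = (V * H) / (p * A * t)
Numerator: V * H = 2831 * 7.8 = 22081.8
Denominator: p * A * t = 8.8 * 15.0 * 1.24 = 163.68
P = 22081.8 / 163.68 = 134.9084

134.9084


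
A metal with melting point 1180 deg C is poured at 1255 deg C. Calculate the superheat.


Formula: Superheat = T_pour - T_melt
Superheat = 1255 - 1180 = 75 deg C

Final answer: 75 deg C


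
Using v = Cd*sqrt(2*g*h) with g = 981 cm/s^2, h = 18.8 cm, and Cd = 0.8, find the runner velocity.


Formula: v = Cd * sqrt(2 * g * h)  (Torricelli with discharge coefficient)
2*g*h = 2 * 981 * 18.8 = 36885.6 cm^2/s^2
sqrt(36885.6) = 192.05624 cm/s
v = 0.8 * 192.05624 = 153.6450 cm/s

153.6450 cm/s


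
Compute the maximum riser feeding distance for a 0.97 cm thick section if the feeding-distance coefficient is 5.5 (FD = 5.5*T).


Formula: FD = 5.5 * T  (riser feeding-distance rule)
FD = 5.5 * 0.97 cm = 5.3350 cm

Answer: 5.3350 cm


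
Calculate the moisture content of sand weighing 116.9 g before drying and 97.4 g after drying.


Formula: MC = (W_wet - W_dry) / W_wet * 100
Water mass = 116.9 - 97.4 = 19.5 g
MC = 19.5 / 116.9 * 100 = 16.6809%


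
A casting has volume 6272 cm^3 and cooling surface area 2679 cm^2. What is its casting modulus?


Formula: Casting Modulus M = V / A
M = 6272 cm^3 / 2679 cm^2 = 2.3412 cm

2.3412 cm


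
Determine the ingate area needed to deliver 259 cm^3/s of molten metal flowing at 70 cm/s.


Formula: A_ingate = Q / v  (continuity equation)
A = 259 cm^3/s / 70 cm/s = 3.7000 cm^2


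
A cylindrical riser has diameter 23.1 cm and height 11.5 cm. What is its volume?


Formula: V = pi * (D/2)^2 * H  (cylinder volume)
Radius = D/2 = 23.1/2 = 11.55 cm
V = pi * 11.55^2 * 11.5 = 4819.6076 cm^3

4819.6076 cm^3


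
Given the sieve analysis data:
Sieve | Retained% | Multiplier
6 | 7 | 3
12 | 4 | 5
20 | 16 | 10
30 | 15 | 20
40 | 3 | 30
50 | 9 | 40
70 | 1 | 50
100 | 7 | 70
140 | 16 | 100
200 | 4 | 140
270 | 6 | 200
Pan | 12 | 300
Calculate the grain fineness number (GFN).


Formula: GFN = sum(pct * multiplier) / sum(pct)
sum(pct * multiplier) = 8451
sum(pct) = 100
GFN = 8451 / 100 = 84.51

Final answer: 84.51


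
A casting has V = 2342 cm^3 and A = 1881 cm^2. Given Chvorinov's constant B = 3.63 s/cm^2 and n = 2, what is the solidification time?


Formula: t_s = B * (V/A)^n  (Chvorinov's rule, n=2)
Modulus M = V/A = 2342/1881 = 1.245082 cm
M^2 = 1.245082^2 = 1.550229 cm^2
t_s = 3.63 * 1.550229 = 5.6273 s

5.6273 s


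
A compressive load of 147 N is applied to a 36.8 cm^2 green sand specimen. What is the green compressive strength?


Formula: Compressive Strength = Force / Area
Strength = 147 N / 36.8 cm^2 = 3.9946 N/cm^2


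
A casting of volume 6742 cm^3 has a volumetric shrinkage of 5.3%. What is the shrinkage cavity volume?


Formula: V_shrink = V_casting * shrinkage_pct / 100
V_shrink = 6742 cm^3 * 5.3 / 100 = 357.3260 cm^3

357.3260 cm^3


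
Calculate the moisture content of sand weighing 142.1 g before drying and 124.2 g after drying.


Formula: MC = (W_wet - W_dry) / W_wet * 100
Water mass = 142.1 - 124.2 = 17.9 g
MC = 17.9 / 142.1 * 100 = 12.5968%

12.5968%


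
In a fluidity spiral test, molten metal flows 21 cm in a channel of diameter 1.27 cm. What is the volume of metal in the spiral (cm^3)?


Formula: V = pi * (d/2)^2 * L  (cylinder volume)
Radius = 1.27/2 = 0.635 cm
V = pi * 0.635^2 * 21 = 26.6021 cm^3

Final answer: 26.6021 cm^3


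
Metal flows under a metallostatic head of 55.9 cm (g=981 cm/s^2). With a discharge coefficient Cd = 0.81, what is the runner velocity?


Formula: v = Cd * sqrt(2 * g * h)  (Torricelli with discharge coefficient)
2*g*h = 2 * 981 * 55.9 = 109675.8 cm^2/s^2
sqrt(109675.8) = 331.17337 cm/s
v = 0.81 * 331.17337 = 268.2504 cm/s

Final answer: 268.2504 cm/s


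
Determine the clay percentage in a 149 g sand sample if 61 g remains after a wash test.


Formula: Clay% = (W_total - W_washed) / W_total * 100
Clay mass = 149 - 61 = 88 g
Clay% = 88 / 149 * 100 = 59.0604%

Final answer: 59.0604%


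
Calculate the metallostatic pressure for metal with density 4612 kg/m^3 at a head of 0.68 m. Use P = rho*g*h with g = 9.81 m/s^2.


Formula: P = rho * g * h
rho * g = 4612 * 9.81 = 45243.72 N/m^3
P = 45243.72 * 0.68 = 30765.7296 Pa


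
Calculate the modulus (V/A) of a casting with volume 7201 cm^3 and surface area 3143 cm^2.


Formula: Casting Modulus M = V / A
M = 7201 cm^3 / 3143 cm^2 = 2.2911 cm

Final answer: 2.2911 cm


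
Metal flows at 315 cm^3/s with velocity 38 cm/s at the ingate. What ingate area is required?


Formula: A_ingate = Q / v  (continuity equation)
A = 315 cm^3/s / 38 cm/s = 8.2895 cm^2

Final answer: 8.2895 cm^2


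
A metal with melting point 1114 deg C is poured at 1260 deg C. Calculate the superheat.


Formula: Superheat = T_pour - T_melt
Superheat = 1260 - 1114 = 146 deg C


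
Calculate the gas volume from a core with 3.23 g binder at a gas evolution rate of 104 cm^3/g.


Formula: V_gas = W_binder * gas_evolution_rate
V = 3.23 g * 104 cm^3/g = 335.9200 cm^3

Final answer: 335.9200 cm^3


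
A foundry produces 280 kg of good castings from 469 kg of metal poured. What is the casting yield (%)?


Formula: Casting Yield = (W_good / W_total) * 100
Yield = (280 kg / 469 kg) * 100 = 59.7015%


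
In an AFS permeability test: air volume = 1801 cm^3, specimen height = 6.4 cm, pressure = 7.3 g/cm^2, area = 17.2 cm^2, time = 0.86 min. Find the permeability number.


Formula: Permeability Number P = (V * H) / (p * A * t)
Numerator: V * H = 1801 * 6.4 = 11526.4
Denominator: p * A * t = 7.3 * 17.2 * 0.86 = 107.9816
P = 11526.4 / 107.9816 = 106.7441

Answer: 106.7441


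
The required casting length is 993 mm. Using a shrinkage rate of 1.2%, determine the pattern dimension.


Formula: L_pattern = L_casting * (1 + shrinkage_rate/100)
Shrinkage factor = 1 + 1.2/100 = 1.012
L_pattern = 993 mm * 1.012 = 1004.9160 mm

Answer: 1004.9160 mm


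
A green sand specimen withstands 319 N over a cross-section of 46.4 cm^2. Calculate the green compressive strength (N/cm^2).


Formula: Compressive Strength = Force / Area
Strength = 319 N / 46.4 cm^2 = 6.8750 N/cm^2

Final answer: 6.8750 N/cm^2


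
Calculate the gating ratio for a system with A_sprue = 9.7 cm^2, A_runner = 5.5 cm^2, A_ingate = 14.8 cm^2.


Sprue:Runner:Ingate = 1 : 5.5/9.7 : 14.8/9.7 = 1:0.57:1.53

1:0.57:1.53


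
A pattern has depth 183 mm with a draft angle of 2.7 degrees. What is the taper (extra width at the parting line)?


Formula: taper = depth * tan(draft_angle)
tan(2.7 deg) = 0.0471588
taper = 183 mm * 0.0471588 = 8.6301 mm

Answer: 8.6301 mm


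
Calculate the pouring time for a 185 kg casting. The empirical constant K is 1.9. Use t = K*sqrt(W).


Formula: t = K * sqrt(W)
sqrt(W) = sqrt(185) = 13.60147
t = 1.9 * 13.60147 = 25.8428 s

Final answer: 25.8428 s


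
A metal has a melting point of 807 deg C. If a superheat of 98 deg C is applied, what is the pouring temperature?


Formula: T_pour = T_melt + Superheat
T_pour = 807 + 98 = 905 deg C

Answer: 905 deg C


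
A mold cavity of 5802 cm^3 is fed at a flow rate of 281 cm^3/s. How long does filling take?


Formula: t_fill = V_mold / Q_flow
t = 5802 cm^3 / 281 cm^3/s = 20.6477 s


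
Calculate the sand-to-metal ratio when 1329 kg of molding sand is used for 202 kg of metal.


Formula: Sand-to-Metal Ratio = W_sand / W_metal
Ratio = 1329 kg / 202 kg = 6.5792

Final answer: 6.5792


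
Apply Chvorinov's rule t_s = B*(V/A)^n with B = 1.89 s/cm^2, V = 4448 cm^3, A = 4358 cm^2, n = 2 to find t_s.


Formula: t_s = B * (V/A)^n  (Chvorinov's rule, n=2)
Modulus M = V/A = 4448/4358 = 1.020652 cm
M^2 = 1.020652^2 = 1.041731 cm^2
t_s = 1.89 * 1.041731 = 1.9689 s

Final answer: 1.9689 s


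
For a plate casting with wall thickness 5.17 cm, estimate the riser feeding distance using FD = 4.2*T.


Formula: FD = 4.2 * T  (riser feeding-distance rule)
FD = 4.2 * 5.17 cm = 21.7140 cm

Final answer: 21.7140 cm


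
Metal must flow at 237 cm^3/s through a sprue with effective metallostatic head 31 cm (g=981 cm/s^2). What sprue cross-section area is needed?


Formula: v = sqrt(2*g*h), A = Q/v
Velocity: v = sqrt(2 * 981 * 31) = sqrt(60822) = 246.6212 cm/s
Sprue area: A = Q / v = 237 / 246.6212 = 0.9610 cm^2


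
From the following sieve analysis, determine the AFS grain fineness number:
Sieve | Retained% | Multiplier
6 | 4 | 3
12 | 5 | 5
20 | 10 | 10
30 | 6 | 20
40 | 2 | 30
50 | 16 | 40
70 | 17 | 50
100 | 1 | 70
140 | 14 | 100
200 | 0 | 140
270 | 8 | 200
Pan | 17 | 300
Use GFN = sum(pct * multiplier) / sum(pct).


Formula: GFN = sum(pct * multiplier) / sum(pct)
sum(pct * multiplier) = 9977
sum(pct) = 100
GFN = 9977 / 100 = 99.77

99.77


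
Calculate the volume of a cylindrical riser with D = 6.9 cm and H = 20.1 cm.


Formula: V = pi * (D/2)^2 * H  (cylinder volume)
Radius = D/2 = 6.9/2 = 3.45 cm
V = pi * 3.45^2 * 20.1 = 751.5954 cm^3

751.5954 cm^3


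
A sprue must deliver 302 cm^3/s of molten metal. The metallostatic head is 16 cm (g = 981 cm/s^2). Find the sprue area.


Formula: v = sqrt(2*g*h), A = Q/v
Velocity: v = sqrt(2 * 981 * 16) = sqrt(31392) = 177.1779 cm/s
Sprue area: A = Q / v = 302 / 177.1779 = 1.7045 cm^2

Final answer: 1.7045 cm^2


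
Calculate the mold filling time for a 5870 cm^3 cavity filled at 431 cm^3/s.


Formula: t_fill = V_mold / Q_flow
t = 5870 cm^3 / 431 cm^3/s = 13.6195 s

Final answer: 13.6195 s


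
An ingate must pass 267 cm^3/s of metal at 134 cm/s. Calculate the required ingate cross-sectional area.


Formula: A_ingate = Q / v  (continuity equation)
A = 267 cm^3/s / 134 cm/s = 1.9925 cm^2

Answer: 1.9925 cm^2


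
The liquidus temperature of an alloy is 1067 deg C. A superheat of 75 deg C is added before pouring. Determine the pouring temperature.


Formula: T_pour = T_melt + Superheat
T_pour = 1067 + 75 = 1142 deg C

Final answer: 1142 deg C


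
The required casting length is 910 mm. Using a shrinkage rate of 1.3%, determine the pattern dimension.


Formula: L_pattern = L_casting * (1 + shrinkage_rate/100)
Shrinkage factor = 1 + 1.3/100 = 1.013
L_pattern = 910 mm * 1.013 = 921.8300 mm

Final answer: 921.8300 mm


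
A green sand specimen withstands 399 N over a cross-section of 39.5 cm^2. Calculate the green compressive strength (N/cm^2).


Formula: Compressive Strength = Force / Area
Strength = 399 N / 39.5 cm^2 = 10.1013 N/cm^2

Answer: 10.1013 N/cm^2


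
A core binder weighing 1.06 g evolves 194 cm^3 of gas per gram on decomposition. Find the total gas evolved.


Formula: V_gas = W_binder * gas_evolution_rate
V = 1.06 g * 194 cm^3/g = 205.6400 cm^3


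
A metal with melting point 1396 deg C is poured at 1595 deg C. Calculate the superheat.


Formula: Superheat = T_pour - T_melt
Superheat = 1595 - 1396 = 199 deg C

199 deg C


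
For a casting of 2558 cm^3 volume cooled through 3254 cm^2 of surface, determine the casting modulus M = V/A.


Formula: Casting Modulus M = V / A
M = 2558 cm^3 / 3254 cm^2 = 0.7861 cm

Final answer: 0.7861 cm


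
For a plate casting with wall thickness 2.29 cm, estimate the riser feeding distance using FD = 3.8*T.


Formula: FD = 3.8 * T  (riser feeding-distance rule)
FD = 3.8 * 2.29 cm = 8.7020 cm

8.7020 cm


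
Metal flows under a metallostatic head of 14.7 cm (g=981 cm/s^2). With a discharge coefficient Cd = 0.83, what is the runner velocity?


Formula: v = Cd * sqrt(2 * g * h)  (Torricelli with discharge coefficient)
2*g*h = 2 * 981 * 14.7 = 28841.4 cm^2/s^2
sqrt(28841.4) = 169.82756 cm/s
v = 0.83 * 169.82756 = 140.9569 cm/s


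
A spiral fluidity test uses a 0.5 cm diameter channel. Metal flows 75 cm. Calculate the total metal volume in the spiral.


Formula: V = pi * (d/2)^2 * L  (cylinder volume)
Radius = 0.5/2 = 0.25 cm
V = pi * 0.25^2 * 75 = 14.7262 cm^3


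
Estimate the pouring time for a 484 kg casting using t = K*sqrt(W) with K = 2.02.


Formula: t = K * sqrt(W)
sqrt(W) = sqrt(484) = 22.00000
t = 2.02 * 22.00000 = 44.4400 s

44.4400 s


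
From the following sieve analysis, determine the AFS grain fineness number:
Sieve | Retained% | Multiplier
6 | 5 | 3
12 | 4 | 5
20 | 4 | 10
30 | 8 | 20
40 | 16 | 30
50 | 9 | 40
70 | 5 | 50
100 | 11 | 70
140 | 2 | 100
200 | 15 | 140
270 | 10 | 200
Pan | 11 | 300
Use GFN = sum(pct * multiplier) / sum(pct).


Formula: GFN = sum(pct * multiplier) / sum(pct)
sum(pct * multiplier) = 9695
sum(pct) = 100
GFN = 9695 / 100 = 96.95

96.95


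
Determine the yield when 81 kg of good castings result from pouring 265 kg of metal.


Formula: Casting Yield = (W_good / W_total) * 100
Yield = (81 kg / 265 kg) * 100 = 30.5660%

30.5660%


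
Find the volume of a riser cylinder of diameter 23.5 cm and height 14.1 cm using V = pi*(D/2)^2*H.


Formula: V = pi * (D/2)^2 * H  (cylinder volume)
Radius = D/2 = 23.5/2 = 11.75 cm
V = pi * 11.75^2 * 14.1 = 6115.6795 cm^3

Final answer: 6115.6795 cm^3


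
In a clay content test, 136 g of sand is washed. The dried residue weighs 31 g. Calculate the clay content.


Formula: Clay% = (W_total - W_washed) / W_total * 100
Clay mass = 136 - 31 = 105 g
Clay% = 105 / 136 * 100 = 77.2059%

Answer: 77.2059%


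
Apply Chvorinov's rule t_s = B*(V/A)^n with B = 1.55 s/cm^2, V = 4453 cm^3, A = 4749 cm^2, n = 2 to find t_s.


Formula: t_s = B * (V/A)^n  (Chvorinov's rule, n=2)
Modulus M = V/A = 4453/4749 = 0.937671 cm
M^2 = 0.937671^2 = 0.879227 cm^2
t_s = 1.55 * 0.879227 = 1.3628 s

Final answer: 1.3628 s


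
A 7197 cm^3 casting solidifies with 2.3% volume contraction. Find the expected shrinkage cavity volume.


Formula: V_shrink = V_casting * shrinkage_pct / 100
V_shrink = 7197 cm^3 * 2.3 / 100 = 165.5310 cm^3

Final answer: 165.5310 cm^3


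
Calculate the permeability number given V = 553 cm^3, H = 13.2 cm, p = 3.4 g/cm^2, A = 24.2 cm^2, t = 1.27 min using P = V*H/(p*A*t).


Formula: Permeability Number P = (V * H) / (p * A * t)
Numerator: V * H = 553 * 13.2 = 7299.6
Denominator: p * A * t = 3.4 * 24.2 * 1.27 = 104.4956
P = 7299.6 / 104.4956 = 69.8556

69.8556


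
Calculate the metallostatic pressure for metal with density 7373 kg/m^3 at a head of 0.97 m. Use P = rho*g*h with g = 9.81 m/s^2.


Formula: P = rho * g * h
rho * g = 7373 * 9.81 = 72329.13 N/m^3
P = 72329.13 * 0.97 = 70159.2561 Pa


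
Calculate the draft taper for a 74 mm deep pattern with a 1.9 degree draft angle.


Formula: taper = depth * tan(draft_angle)
tan(1.9 deg) = 0.0331734
taper = 74 mm * 0.0331734 = 2.4548 mm


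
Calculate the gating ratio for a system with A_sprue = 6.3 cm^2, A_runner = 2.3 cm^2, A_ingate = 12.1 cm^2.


Sprue:Runner:Ingate = 1 : 2.3/6.3 : 12.1/6.3 = 1:0.37:1.92

1:0.37:1.92


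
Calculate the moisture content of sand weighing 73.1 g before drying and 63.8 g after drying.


Formula: MC = (W_wet - W_dry) / W_wet * 100
Water mass = 73.1 - 63.8 = 9.3 g
MC = 9.3 / 73.1 * 100 = 12.7223%

Answer: 12.7223%


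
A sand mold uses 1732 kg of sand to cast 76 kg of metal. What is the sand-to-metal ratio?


Formula: Sand-to-Metal Ratio = W_sand / W_metal
Ratio = 1732 kg / 76 kg = 22.7895


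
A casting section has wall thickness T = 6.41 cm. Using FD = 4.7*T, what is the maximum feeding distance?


Formula: FD = 4.7 * T  (riser feeding-distance rule)
FD = 4.7 * 6.41 cm = 30.1270 cm


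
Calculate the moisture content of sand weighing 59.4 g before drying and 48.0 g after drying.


Formula: MC = (W_wet - W_dry) / W_wet * 100
Water mass = 59.4 - 48.0 = 11.4 g
MC = 11.4 / 59.4 * 100 = 19.1919%


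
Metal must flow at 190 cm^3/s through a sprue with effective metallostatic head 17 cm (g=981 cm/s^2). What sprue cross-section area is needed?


Formula: v = sqrt(2*g*h), A = Q/v
Velocity: v = sqrt(2 * 981 * 17) = sqrt(33354) = 182.6308 cm/s
Sprue area: A = Q / v = 190 / 182.6308 = 1.0404 cm^2

Answer: 1.0404 cm^2


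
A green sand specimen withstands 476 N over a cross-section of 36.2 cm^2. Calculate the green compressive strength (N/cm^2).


Formula: Compressive Strength = Force / Area
Strength = 476 N / 36.2 cm^2 = 13.1492 N/cm^2

13.1492 N/cm^2


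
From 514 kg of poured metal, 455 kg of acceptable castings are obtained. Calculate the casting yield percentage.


Formula: Casting Yield = (W_good / W_total) * 100
Yield = (455 kg / 514 kg) * 100 = 88.5214%

Answer: 88.5214%


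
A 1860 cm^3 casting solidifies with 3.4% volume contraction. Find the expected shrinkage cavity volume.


Formula: V_shrink = V_casting * shrinkage_pct / 100
V_shrink = 1860 cm^3 * 3.4 / 100 = 63.2400 cm^3

63.2400 cm^3


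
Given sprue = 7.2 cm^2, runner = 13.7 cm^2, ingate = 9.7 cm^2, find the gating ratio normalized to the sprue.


Sprue:Runner:Ingate = 1 : 13.7/7.2 : 9.7/7.2 = 1:1.90:1.35


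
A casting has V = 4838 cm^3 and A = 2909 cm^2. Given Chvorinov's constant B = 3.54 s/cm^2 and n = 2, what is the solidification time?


Formula: t_s = B * (V/A)^n  (Chvorinov's rule, n=2)
Modulus M = V/A = 4838/2909 = 1.663114 cm
M^2 = 1.663114^2 = 2.765948 cm^2
t_s = 3.54 * 2.765948 = 9.7915 s

Final answer: 9.7915 s


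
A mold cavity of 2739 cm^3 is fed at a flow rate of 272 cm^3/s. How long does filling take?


Formula: t_fill = V_mold / Q_flow
t = 2739 cm^3 / 272 cm^3/s = 10.0699 s

Final answer: 10.0699 s


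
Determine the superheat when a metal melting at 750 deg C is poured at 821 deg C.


Formula: Superheat = T_pour - T_melt
Superheat = 821 - 750 = 71 deg C

71 deg C


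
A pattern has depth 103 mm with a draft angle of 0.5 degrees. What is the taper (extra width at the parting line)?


Formula: taper = depth * tan(draft_angle)
tan(0.5 deg) = 0.0087269
taper = 103 mm * 0.0087269 = 0.8989 mm

Answer: 0.8989 mm


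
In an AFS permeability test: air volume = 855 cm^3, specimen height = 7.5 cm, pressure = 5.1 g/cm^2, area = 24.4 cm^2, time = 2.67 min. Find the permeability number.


Formula: Permeability Number P = (V * H) / (p * A * t)
Numerator: V * H = 855 * 7.5 = 6412.5
Denominator: p * A * t = 5.1 * 24.4 * 2.67 = 332.2548
P = 6412.5 / 332.2548 = 19.2999


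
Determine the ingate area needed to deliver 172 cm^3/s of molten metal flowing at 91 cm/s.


Formula: A_ingate = Q / v  (continuity equation)
A = 172 cm^3/s / 91 cm/s = 1.8901 cm^2


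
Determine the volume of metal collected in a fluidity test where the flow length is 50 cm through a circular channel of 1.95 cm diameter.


Formula: V = pi * (d/2)^2 * L  (cylinder volume)
Radius = 1.95/2 = 0.975 cm
V = pi * 0.975^2 * 50 = 149.3238 cm^3

149.3238 cm^3


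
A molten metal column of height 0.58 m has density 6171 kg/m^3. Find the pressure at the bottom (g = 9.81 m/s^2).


Formula: P = rho * g * h
rho * g = 6171 * 9.81 = 60537.51 N/m^3
P = 60537.51 * 0.58 = 35111.7558 Pa

Final answer: 35111.7558 Pa


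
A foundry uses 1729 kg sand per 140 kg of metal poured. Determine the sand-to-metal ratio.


Formula: Sand-to-Metal Ratio = W_sand / W_metal
Ratio = 1729 kg / 140 kg = 12.3500


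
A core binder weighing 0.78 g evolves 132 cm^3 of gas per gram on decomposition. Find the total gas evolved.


Formula: V_gas = W_binder * gas_evolution_rate
V = 0.78 g * 132 cm^3/g = 102.9600 cm^3

102.9600 cm^3


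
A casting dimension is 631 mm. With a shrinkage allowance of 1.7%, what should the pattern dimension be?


Formula: L_pattern = L_casting * (1 + shrinkage_rate/100)
Shrinkage factor = 1 + 1.7/100 = 1.017
L_pattern = 631 mm * 1.017 = 641.7270 mm


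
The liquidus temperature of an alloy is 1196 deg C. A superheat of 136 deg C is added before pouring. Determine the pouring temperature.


Formula: T_pour = T_melt + Superheat
T_pour = 1196 + 136 = 1332 deg C

Answer: 1332 deg C


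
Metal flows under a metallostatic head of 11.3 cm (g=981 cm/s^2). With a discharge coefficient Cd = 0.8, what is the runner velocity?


Formula: v = Cd * sqrt(2 * g * h)  (Torricelli with discharge coefficient)
2*g*h = 2 * 981 * 11.3 = 22170.6 cm^2/s^2
sqrt(22170.6) = 148.89795 cm/s
v = 0.8 * 148.89795 = 119.1184 cm/s

Answer: 119.1184 cm/s


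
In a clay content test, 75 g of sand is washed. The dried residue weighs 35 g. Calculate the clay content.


Formula: Clay% = (W_total - W_washed) / W_total * 100
Clay mass = 75 - 35 = 40 g
Clay% = 40 / 75 * 100 = 53.3333%


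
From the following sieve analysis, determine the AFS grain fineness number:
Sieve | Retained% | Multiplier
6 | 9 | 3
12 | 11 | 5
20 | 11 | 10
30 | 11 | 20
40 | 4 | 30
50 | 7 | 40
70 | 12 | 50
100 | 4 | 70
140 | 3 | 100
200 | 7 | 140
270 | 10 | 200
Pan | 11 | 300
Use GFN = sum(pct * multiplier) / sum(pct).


Formula: GFN = sum(pct * multiplier) / sum(pct)
sum(pct * multiplier) = 8272
sum(pct) = 100
GFN = 8272 / 100 = 82.72

Answer: 82.72


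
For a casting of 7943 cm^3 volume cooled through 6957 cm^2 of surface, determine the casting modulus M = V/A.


Formula: Casting Modulus M = V / A
M = 7943 cm^3 / 6957 cm^2 = 1.1417 cm

Answer: 1.1417 cm


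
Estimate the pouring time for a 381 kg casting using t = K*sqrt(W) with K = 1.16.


Formula: t = K * sqrt(W)
sqrt(W) = sqrt(381) = 19.51922
t = 1.16 * 19.51922 = 22.6423 s

22.6423 s


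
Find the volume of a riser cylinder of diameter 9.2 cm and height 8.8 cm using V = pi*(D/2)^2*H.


Formula: V = pi * (D/2)^2 * H  (cylinder volume)
Radius = D/2 = 9.2/2 = 4.6 cm
V = pi * 4.6^2 * 8.8 = 584.9897 cm^3

Answer: 584.9897 cm^3


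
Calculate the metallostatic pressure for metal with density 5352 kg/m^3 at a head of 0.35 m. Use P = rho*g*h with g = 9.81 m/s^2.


Formula: P = rho * g * h
rho * g = 5352 * 9.81 = 52503.12 N/m^3
P = 52503.12 * 0.35 = 18376.0920 Pa

Final answer: 18376.0920 Pa


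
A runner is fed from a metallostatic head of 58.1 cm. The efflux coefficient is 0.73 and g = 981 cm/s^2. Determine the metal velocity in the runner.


Formula: v = Cd * sqrt(2 * g * h)  (Torricelli with discharge coefficient)
2*g*h = 2 * 981 * 58.1 = 113992.2 cm^2/s^2
sqrt(113992.2) = 337.62731 cm/s
v = 0.73 * 337.62731 = 246.4679 cm/s


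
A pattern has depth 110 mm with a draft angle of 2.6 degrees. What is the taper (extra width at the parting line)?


Formula: taper = depth * tan(draft_angle)
tan(2.6 deg) = 0.0454097
taper = 110 mm * 0.0454097 = 4.9951 mm

Final answer: 4.9951 mm


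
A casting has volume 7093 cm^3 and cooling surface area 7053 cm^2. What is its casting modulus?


Formula: Casting Modulus M = V / A
M = 7093 cm^3 / 7053 cm^2 = 1.0057 cm

Final answer: 1.0057 cm


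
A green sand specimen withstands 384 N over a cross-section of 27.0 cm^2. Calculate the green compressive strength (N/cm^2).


Formula: Compressive Strength = Force / Area
Strength = 384 N / 27.0 cm^2 = 14.2222 N/cm^2


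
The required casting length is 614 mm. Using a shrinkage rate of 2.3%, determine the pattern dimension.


Formula: L_pattern = L_casting * (1 + shrinkage_rate/100)
Shrinkage factor = 1 + 2.3/100 = 1.023
L_pattern = 614 mm * 1.023 = 628.1220 mm

Answer: 628.1220 mm


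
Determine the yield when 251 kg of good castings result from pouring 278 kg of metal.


Formula: Casting Yield = (W_good / W_total) * 100
Yield = (251 kg / 278 kg) * 100 = 90.2878%

Answer: 90.2878%


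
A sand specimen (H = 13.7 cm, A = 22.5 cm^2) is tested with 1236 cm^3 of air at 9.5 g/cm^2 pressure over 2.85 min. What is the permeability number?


Formula: Permeability Number P = (V * H) / (p * A * t)
Numerator: V * H = 1236 * 13.7 = 16933.2
Denominator: p * A * t = 9.5 * 22.5 * 2.85 = 609.1875
P = 16933.2 / 609.1875 = 27.7964


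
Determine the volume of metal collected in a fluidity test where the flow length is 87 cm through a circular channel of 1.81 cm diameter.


Formula: V = pi * (d/2)^2 * L  (cylinder volume)
Radius = 1.81/2 = 0.905 cm
V = pi * 0.905^2 * 87 = 223.8547 cm^3

Final answer: 223.8547 cm^3


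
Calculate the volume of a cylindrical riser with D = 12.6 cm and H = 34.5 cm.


Formula: V = pi * (D/2)^2 * H  (cylinder volume)
Radius = D/2 = 12.6/2 = 6.3 cm
V = pi * 6.3^2 * 34.5 = 4301.7985 cm^3

Answer: 4301.7985 cm^3


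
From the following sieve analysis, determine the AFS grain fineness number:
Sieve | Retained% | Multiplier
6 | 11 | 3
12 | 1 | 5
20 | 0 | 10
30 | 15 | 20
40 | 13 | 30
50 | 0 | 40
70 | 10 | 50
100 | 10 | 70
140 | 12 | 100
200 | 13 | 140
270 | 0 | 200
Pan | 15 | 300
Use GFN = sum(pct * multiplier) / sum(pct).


Formula: GFN = sum(pct * multiplier) / sum(pct)
sum(pct * multiplier) = 9448
sum(pct) = 100
GFN = 9448 / 100 = 94.48

Final answer: 94.48


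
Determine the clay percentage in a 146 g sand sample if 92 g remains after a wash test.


Formula: Clay% = (W_total - W_washed) / W_total * 100
Clay mass = 146 - 92 = 54 g
Clay% = 54 / 146 * 100 = 36.9863%


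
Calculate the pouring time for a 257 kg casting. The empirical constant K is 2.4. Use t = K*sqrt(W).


Formula: t = K * sqrt(W)
sqrt(W) = sqrt(257) = 16.03122
t = 2.4 * 16.03122 = 38.4749 s


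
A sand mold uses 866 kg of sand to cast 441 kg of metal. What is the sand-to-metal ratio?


Formula: Sand-to-Metal Ratio = W_sand / W_metal
Ratio = 866 kg / 441 kg = 1.9637

Answer: 1.9637


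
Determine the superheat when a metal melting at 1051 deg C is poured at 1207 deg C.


Formula: Superheat = T_pour - T_melt
Superheat = 1207 - 1051 = 156 deg C


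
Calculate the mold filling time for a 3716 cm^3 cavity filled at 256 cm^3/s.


Formula: t_fill = V_mold / Q_flow
t = 3716 cm^3 / 256 cm^3/s = 14.5156 s

14.5156 s


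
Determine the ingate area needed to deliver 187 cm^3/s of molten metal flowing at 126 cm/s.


Formula: A_ingate = Q / v  (continuity equation)
A = 187 cm^3/s / 126 cm/s = 1.4841 cm^2

1.4841 cm^2


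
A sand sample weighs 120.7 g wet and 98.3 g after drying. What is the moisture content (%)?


Formula: MC = (W_wet - W_dry) / W_wet * 100
Water mass = 120.7 - 98.3 = 22.4 g
MC = 22.4 / 120.7 * 100 = 18.5584%

Answer: 18.5584%


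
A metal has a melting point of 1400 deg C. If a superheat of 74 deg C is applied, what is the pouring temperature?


Formula: T_pour = T_melt + Superheat
T_pour = 1400 + 74 = 1474 deg C

Answer: 1474 deg C


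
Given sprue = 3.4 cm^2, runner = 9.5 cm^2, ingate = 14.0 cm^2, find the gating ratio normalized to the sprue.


Sprue:Runner:Ingate = 1 : 9.5/3.4 : 14.0/3.4 = 1:2.79:4.12

Answer: 1:2.79:4.12


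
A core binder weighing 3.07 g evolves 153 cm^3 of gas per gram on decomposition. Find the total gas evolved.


Formula: V_gas = W_binder * gas_evolution_rate
V = 3.07 g * 153 cm^3/g = 469.7100 cm^3

Final answer: 469.7100 cm^3


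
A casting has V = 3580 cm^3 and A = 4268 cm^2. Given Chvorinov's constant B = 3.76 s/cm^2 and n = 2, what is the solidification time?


Formula: t_s = B * (V/A)^n  (Chvorinov's rule, n=2)
Modulus M = V/A = 3580/4268 = 0.838800 cm
M^2 = 0.838800^2 = 0.703585 cm^2
t_s = 3.76 * 0.703585 = 2.6455 s


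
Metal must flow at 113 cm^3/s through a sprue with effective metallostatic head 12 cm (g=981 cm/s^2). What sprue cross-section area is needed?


Formula: v = sqrt(2*g*h), A = Q/v
Velocity: v = sqrt(2 * 981 * 12) = sqrt(23544) = 153.4405 cm/s
Sprue area: A = Q / v = 113 / 153.4405 = 0.7364 cm^2


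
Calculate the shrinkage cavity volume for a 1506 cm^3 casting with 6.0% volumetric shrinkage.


Formula: V_shrink = V_casting * shrinkage_pct / 100
V_shrink = 1506 cm^3 * 6.0 / 100 = 90.3600 cm^3

Final answer: 90.3600 cm^3


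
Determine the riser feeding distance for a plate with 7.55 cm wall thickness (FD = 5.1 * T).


Formula: FD = 5.1 * T  (riser feeding-distance rule)
FD = 5.1 * 7.55 cm = 38.5050 cm


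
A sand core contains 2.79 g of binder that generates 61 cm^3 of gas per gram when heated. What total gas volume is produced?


Formula: V_gas = W_binder * gas_evolution_rate
V = 2.79 g * 61 cm^3/g = 170.1900 cm^3

170.1900 cm^3


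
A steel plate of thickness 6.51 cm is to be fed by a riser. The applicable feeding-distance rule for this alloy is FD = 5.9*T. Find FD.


Formula: FD = 5.9 * T  (riser feeding-distance rule)
FD = 5.9 * 6.51 cm = 38.4090 cm

Final answer: 38.4090 cm


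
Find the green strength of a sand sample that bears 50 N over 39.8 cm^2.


Formula: Compressive Strength = Force / Area
Strength = 50 N / 39.8 cm^2 = 1.2563 N/cm^2


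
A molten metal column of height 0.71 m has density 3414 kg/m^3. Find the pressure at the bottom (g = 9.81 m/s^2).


Formula: P = rho * g * h
rho * g = 3414 * 9.81 = 33491.34 N/m^3
P = 33491.34 * 0.71 = 23778.8514 Pa

Final answer: 23778.8514 Pa


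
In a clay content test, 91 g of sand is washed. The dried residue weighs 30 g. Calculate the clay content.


Formula: Clay% = (W_total - W_washed) / W_total * 100
Clay mass = 91 - 30 = 61 g
Clay% = 61 / 91 * 100 = 67.0330%

Final answer: 67.0330%


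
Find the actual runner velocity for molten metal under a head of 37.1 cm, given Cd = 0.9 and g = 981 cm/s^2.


Formula: v = Cd * sqrt(2 * g * h)  (Torricelli with discharge coefficient)
2*g*h = 2 * 981 * 37.1 = 72790.2 cm^2/s^2
sqrt(72790.2) = 269.79659 cm/s
v = 0.9 * 269.79659 = 242.8169 cm/s


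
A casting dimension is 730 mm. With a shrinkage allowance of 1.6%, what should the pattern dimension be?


Formula: L_pattern = L_casting * (1 + shrinkage_rate/100)
Shrinkage factor = 1 + 1.6/100 = 1.016
L_pattern = 730 mm * 1.016 = 741.6800 mm


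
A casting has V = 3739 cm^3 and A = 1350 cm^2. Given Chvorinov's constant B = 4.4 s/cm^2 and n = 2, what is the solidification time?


Formula: t_s = B * (V/A)^n  (Chvorinov's rule, n=2)
Modulus M = V/A = 3739/1350 = 2.769630 cm
M^2 = 2.769630^2 = 7.670850 cm^2
t_s = 4.4 * 7.670850 = 33.7517 s


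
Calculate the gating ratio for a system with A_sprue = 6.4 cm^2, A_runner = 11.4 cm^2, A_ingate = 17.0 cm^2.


Sprue:Runner:Ingate = 1 : 11.4/6.4 : 17.0/6.4 = 1:1.78:2.66

Answer: 1:1.78:2.66


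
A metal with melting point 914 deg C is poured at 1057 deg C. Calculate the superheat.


Formula: Superheat = T_pour - T_melt
Superheat = 1057 - 914 = 143 deg C

Answer: 143 deg C


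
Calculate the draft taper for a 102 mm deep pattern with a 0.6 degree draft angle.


Formula: taper = depth * tan(draft_angle)
tan(0.6 deg) = 0.0104724
taper = 102 mm * 0.0104724 = 1.0682 mm

Final answer: 1.0682 mm


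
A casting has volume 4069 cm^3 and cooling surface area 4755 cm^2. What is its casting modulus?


Formula: Casting Modulus M = V / A
M = 4069 cm^3 / 4755 cm^2 = 0.8557 cm

0.8557 cm


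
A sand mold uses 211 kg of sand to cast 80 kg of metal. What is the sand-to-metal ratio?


Formula: Sand-to-Metal Ratio = W_sand / W_metal
Ratio = 211 kg / 80 kg = 2.6375

Answer: 2.6375


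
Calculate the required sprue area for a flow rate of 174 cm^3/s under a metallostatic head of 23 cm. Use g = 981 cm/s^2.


Formula: v = sqrt(2*g*h), A = Q/v
Velocity: v = sqrt(2 * 981 * 23) = sqrt(45126) = 212.4288 cm/s
Sprue area: A = Q / v = 174 / 212.4288 = 0.8191 cm^2

Answer: 0.8191 cm^2


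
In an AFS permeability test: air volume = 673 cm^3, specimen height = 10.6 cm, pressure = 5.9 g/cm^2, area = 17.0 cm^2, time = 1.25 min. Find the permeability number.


Formula: Permeability Number P = (V * H) / (p * A * t)
Numerator: V * H = 673 * 10.6 = 7133.8
Denominator: p * A * t = 5.9 * 17.0 * 1.25 = 125.375
P = 7133.8 / 125.375 = 56.8997


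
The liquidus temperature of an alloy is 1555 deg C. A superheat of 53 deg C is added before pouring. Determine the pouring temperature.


Formula: T_pour = T_melt + Superheat
T_pour = 1555 + 53 = 1608 deg C


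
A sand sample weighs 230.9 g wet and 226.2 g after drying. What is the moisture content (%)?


Formula: MC = (W_wet - W_dry) / W_wet * 100
Water mass = 230.9 - 226.2 = 4.7 g
MC = 4.7 / 230.9 * 100 = 2.0355%

2.0355%


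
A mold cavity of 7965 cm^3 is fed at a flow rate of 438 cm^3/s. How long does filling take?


Formula: t_fill = V_mold / Q_flow
t = 7965 cm^3 / 438 cm^3/s = 18.1849 s

Answer: 18.1849 s


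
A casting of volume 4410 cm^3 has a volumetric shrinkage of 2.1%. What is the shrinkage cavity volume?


Formula: V_shrink = V_casting * shrinkage_pct / 100
V_shrink = 4410 cm^3 * 2.1 / 100 = 92.6100 cm^3


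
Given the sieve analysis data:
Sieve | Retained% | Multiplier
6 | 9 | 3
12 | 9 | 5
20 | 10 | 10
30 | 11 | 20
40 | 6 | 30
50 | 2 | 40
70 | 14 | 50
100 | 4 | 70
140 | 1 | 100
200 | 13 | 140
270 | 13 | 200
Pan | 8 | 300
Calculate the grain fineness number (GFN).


Formula: GFN = sum(pct * multiplier) / sum(pct)
sum(pct * multiplier) = 8552
sum(pct) = 100
GFN = 8552 / 100 = 85.52


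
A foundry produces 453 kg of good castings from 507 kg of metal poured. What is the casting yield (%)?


Formula: Casting Yield = (W_good / W_total) * 100
Yield = (453 kg / 507 kg) * 100 = 89.3491%

Answer: 89.3491%


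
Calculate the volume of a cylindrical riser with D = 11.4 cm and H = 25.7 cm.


Formula: V = pi * (D/2)^2 * H  (cylinder volume)
Radius = D/2 = 11.4/2 = 5.7 cm
V = pi * 5.7^2 * 25.7 = 2623.2079 cm^3


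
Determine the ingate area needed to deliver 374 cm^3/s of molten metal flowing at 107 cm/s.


Formula: A_ingate = Q / v  (continuity equation)
A = 374 cm^3/s / 107 cm/s = 3.4953 cm^2

3.4953 cm^2


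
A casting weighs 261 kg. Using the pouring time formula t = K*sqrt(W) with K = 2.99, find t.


Formula: t = K * sqrt(W)
sqrt(W) = sqrt(261) = 16.15549
t = 2.99 * 16.15549 = 48.3049 s

48.3049 s


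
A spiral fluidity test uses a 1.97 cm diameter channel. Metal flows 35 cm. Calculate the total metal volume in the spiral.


Formula: V = pi * (d/2)^2 * L  (cylinder volume)
Radius = 1.97/2 = 0.985 cm
V = pi * 0.985^2 * 35 = 106.6818 cm^3

Answer: 106.6818 cm^3


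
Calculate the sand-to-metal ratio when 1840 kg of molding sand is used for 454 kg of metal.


Formula: Sand-to-Metal Ratio = W_sand / W_metal
Ratio = 1840 kg / 454 kg = 4.0529

4.0529


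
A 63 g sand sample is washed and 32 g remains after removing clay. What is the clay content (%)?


Formula: Clay% = (W_total - W_washed) / W_total * 100
Clay mass = 63 - 32 = 31 g
Clay% = 31 / 63 * 100 = 49.2063%

49.2063%


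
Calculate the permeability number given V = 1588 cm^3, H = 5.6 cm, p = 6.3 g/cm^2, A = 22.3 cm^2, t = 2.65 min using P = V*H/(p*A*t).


Formula: Permeability Number P = (V * H) / (p * A * t)
Numerator: V * H = 1588 * 5.6 = 8892.8
Denominator: p * A * t = 6.3 * 22.3 * 2.65 = 372.2985
P = 8892.8 / 372.2985 = 23.8862

Answer: 23.8862


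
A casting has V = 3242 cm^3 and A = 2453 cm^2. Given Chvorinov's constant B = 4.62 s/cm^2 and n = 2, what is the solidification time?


Formula: t_s = B * (V/A)^n  (Chvorinov's rule, n=2)
Modulus M = V/A = 3242/2453 = 1.321647 cm
M^2 = 1.321647^2 = 1.746751 cm^2
t_s = 4.62 * 1.746751 = 8.0700 s


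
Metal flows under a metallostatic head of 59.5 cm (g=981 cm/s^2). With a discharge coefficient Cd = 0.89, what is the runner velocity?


Formula: v = Cd * sqrt(2 * g * h)  (Torricelli with discharge coefficient)
2*g*h = 2 * 981 * 59.5 = 116739.0 cm^2/s^2
sqrt(116739.0) = 341.67089 cm/s
v = 0.89 * 341.67089 = 304.0871 cm/s


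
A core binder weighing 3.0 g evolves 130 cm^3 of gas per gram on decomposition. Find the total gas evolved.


Formula: V_gas = W_binder * gas_evolution_rate
V = 3.0 g * 130 cm^3/g = 390.0000 cm^3

390.0000 cm^3


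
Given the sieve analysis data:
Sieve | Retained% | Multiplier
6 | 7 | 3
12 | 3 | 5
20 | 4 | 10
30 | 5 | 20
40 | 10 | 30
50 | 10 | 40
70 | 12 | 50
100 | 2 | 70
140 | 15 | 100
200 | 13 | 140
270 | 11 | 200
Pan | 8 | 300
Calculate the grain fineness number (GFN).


Formula: GFN = sum(pct * multiplier) / sum(pct)
sum(pct * multiplier) = 9536
sum(pct) = 100
GFN = 9536 / 100 = 95.36

Answer: 95.36


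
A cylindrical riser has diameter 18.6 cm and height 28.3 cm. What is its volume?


Formula: V = pi * (D/2)^2 * H  (cylinder volume)
Radius = D/2 = 18.6/2 = 9.3 cm
V = pi * 9.3^2 * 28.3 = 7689.5727 cm^3

Answer: 7689.5727 cm^3


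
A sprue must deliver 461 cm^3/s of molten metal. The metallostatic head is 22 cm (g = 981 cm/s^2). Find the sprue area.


Formula: v = sqrt(2*g*h), A = Q/v
Velocity: v = sqrt(2 * 981 * 22) = sqrt(43164) = 207.7595 cm/s
Sprue area: A = Q / v = 461 / 207.7595 = 2.2189 cm^2

Answer: 2.2189 cm^2


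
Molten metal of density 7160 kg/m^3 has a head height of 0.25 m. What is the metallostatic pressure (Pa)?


Formula: P = rho * g * h
rho * g = 7160 * 9.81 = 70239.6 N/m^3
P = 70239.6 * 0.25 = 17559.9000 Pa

Final answer: 17559.9000 Pa


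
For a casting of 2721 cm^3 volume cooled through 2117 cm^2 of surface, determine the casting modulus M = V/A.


Formula: Casting Modulus M = V / A
M = 2721 cm^3 / 2117 cm^2 = 1.2853 cm

Answer: 1.2853 cm


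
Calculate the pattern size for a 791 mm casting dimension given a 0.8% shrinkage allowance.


Formula: L_pattern = L_casting * (1 + shrinkage_rate/100)
Shrinkage factor = 1 + 0.8/100 = 1.008
L_pattern = 791 mm * 1.008 = 797.3280 mm

Answer: 797.3280 mm


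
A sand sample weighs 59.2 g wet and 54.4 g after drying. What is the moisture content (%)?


Formula: MC = (W_wet - W_dry) / W_wet * 100
Water mass = 59.2 - 54.4 = 4.8 g
MC = 4.8 / 59.2 * 100 = 8.1081%

Answer: 8.1081%


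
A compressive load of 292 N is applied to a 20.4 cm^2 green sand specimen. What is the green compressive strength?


Formula: Compressive Strength = Force / Area
Strength = 292 N / 20.4 cm^2 = 14.3137 N/cm^2

Final answer: 14.3137 N/cm^2


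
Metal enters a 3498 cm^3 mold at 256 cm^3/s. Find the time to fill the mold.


Formula: t_fill = V_mold / Q_flow
t = 3498 cm^3 / 256 cm^3/s = 13.6641 s

Answer: 13.6641 s


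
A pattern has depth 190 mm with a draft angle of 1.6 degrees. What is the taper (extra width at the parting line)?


Formula: taper = depth * tan(draft_angle)
tan(1.6 deg) = 0.0279325
taper = 190 mm * 0.0279325 = 5.3072 mm

Answer: 5.3072 mm


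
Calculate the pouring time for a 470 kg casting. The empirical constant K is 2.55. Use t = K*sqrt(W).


Formula: t = K * sqrt(W)
sqrt(W) = sqrt(470) = 21.67948
t = 2.55 * 21.67948 = 55.2827 s


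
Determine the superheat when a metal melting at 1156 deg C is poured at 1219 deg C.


Formula: Superheat = T_pour - T_melt
Superheat = 1219 - 1156 = 63 deg C

Final answer: 63 deg C


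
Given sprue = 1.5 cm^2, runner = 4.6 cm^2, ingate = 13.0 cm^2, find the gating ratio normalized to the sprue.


Sprue:Runner:Ingate = 1 : 4.6/1.5 : 13.0/1.5 = 1:3.07:8.67

Answer: 1:3.07:8.67


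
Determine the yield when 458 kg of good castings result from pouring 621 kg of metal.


Formula: Casting Yield = (W_good / W_total) * 100
Yield = (458 kg / 621 kg) * 100 = 73.7520%

Final answer: 73.7520%


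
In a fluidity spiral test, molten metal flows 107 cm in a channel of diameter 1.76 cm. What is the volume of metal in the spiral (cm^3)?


Formula: V = pi * (d/2)^2 * L  (cylinder volume)
Radius = 1.76/2 = 0.88 cm
V = pi * 0.88^2 * 107 = 260.3149 cm^3

260.3149 cm^3


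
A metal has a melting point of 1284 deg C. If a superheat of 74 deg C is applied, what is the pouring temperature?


Formula: T_pour = T_melt + Superheat
T_pour = 1284 + 74 = 1358 deg C

Answer: 1358 deg C
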